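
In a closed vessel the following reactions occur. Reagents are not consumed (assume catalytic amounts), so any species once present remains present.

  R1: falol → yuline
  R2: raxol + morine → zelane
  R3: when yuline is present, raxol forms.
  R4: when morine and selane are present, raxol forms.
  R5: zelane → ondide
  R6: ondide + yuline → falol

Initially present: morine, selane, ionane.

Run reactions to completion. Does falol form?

No

falol would need ondide and yuline (R6), but yuline never forms.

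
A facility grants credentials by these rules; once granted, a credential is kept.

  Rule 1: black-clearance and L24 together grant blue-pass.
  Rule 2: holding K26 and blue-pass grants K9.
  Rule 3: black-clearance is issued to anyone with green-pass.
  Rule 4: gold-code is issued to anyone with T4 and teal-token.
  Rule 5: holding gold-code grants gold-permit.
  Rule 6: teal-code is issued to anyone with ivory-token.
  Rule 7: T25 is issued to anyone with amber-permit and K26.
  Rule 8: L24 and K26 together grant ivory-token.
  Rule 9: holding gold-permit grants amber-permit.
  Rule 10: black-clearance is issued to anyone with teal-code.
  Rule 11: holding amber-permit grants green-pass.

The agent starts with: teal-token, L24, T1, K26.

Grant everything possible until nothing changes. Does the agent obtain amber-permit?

amber-permit would need gold-permit (Rule 9), but gold-permit is never granted.

No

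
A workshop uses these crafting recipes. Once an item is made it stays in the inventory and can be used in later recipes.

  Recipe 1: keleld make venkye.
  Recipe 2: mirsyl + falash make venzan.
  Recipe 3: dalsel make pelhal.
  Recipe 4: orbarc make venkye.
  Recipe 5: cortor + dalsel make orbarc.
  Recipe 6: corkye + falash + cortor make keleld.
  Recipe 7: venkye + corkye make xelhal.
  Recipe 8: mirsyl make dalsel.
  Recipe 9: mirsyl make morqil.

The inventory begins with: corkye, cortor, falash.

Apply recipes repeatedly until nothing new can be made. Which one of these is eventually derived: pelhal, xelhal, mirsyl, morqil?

xelhal

corkye + falash + cortor → keleld (Recipe 6).
keleld → venkye (Recipe 1).
Using Recipe 7, venkye and corkye make xelhal.
No rule produces mirsyl, and it is not given. pelhal would need dalsel (Recipe 3), but dalsel is never obtained. morqil would need mirsyl (Recipe 9), but mirsyl is never obtained.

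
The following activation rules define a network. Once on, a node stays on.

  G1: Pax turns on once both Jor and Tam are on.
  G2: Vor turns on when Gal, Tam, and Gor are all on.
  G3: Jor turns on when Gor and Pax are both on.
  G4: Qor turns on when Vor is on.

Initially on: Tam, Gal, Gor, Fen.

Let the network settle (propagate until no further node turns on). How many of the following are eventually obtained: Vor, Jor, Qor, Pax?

2

Gal, Tam, and Gor are on, so Vor turns on (G2).
G4: Vor on → Qor on.
Vor: reached.
Jor would need Gor and Pax (G3), but Pax never turns on.
Qor: reached.
Pax would need Jor and Tam (G1), but Jor never turns on.
Reached: Vor and Qor — 2 of the 4.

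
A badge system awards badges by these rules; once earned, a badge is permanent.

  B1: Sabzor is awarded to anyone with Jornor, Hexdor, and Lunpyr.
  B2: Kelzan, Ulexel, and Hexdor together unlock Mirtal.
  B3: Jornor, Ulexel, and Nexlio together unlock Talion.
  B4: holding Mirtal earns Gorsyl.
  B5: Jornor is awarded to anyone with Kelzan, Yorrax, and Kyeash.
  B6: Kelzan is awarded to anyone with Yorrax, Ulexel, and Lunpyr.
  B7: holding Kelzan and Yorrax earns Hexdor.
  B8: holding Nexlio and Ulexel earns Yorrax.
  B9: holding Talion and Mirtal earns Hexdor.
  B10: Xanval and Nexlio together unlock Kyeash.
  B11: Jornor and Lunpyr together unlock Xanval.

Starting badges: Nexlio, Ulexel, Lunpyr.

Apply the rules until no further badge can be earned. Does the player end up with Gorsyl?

With Nexlio and Ulexel, Yorrax is earned (B8).
With Yorrax, Ulexel, and Lunpyr, Kelzan is earned (B6).
With Kelzan and Yorrax, Hexdor is earned (B7).
With Kelzan, Ulexel, and Hexdor, Mirtal is earned (B2).
With Mirtal, Gorsyl is earned (B4).

Yes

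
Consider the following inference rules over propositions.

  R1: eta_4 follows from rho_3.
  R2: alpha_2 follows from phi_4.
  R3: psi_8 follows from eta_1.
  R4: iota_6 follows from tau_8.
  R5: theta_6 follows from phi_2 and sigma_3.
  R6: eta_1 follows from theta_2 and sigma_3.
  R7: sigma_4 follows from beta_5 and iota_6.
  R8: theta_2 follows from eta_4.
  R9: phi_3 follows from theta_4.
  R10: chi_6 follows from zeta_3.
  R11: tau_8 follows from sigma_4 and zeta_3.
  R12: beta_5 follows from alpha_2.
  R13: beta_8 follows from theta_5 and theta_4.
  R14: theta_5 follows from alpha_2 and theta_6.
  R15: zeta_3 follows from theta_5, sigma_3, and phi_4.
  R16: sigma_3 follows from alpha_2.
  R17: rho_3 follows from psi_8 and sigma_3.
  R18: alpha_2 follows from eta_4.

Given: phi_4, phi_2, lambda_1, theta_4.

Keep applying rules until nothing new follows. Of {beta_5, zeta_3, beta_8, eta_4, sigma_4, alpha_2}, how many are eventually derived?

phi_4 holds, so alpha_2 follows (R2).
From alpha_2, R12 gives beta_5.
alpha_2 holds, so sigma_3 follows (R16).
From phi_2 and sigma_3, R5 gives theta_6.
alpha_2 and theta_6 hold, so theta_5 follows (R14).
theta_5 and theta_4 hold, so beta_8 follows (R13).
theta_5, sigma_3, and phi_4 hold, so zeta_3 follows (R15).
beta_5: reached.
zeta_3: reached.
beta_8: reached.
eta_4 would need rho_3 (R1), but rho_3 is never established.
sigma_4 would need beta_5 and iota_6 (R7), but iota_6 is never established.
alpha_2: reached.
Reached: beta_5, zeta_3, beta_8, and alpha_2 — 4 of the 6.

4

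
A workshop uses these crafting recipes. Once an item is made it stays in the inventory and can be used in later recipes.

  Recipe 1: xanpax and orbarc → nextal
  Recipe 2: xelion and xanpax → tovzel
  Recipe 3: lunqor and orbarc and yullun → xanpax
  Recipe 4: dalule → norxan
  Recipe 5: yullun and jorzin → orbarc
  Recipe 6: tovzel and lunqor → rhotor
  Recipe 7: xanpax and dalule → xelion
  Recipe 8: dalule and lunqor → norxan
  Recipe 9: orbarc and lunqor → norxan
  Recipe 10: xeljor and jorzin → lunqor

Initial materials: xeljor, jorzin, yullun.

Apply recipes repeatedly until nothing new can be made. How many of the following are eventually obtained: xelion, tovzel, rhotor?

0

xelion would need xanpax and dalule (Recipe 7), but dalule is never obtained.
tovzel would need xelion and xanpax (Recipe 2), but xelion is never obtained.
rhotor would need tovzel and lunqor (Recipe 6), but tovzel is never obtained.
None of the 3 are reached.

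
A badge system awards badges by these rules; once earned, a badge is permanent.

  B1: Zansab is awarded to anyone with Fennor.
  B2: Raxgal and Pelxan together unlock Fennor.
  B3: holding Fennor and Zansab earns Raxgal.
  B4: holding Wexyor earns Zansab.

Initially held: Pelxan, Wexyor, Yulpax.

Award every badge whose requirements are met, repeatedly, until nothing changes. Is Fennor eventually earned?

No

Fennor would need Raxgal and Pelxan (B2), but Raxgal is never earned.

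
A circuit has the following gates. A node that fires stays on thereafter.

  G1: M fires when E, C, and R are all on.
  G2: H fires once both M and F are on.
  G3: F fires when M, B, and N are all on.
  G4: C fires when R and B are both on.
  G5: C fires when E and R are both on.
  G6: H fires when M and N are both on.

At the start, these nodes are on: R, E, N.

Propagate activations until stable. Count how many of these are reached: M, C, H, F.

3

E and R are on, so C fires (G5).
E, C, and R are on, so M fires (G1).
G6: M and N on → H on.
M: reached.
C: reached.
H: reached.
F would need M, B, and N (G3), but B never turns on.
Reached: M, C, and H — 3 of the 4.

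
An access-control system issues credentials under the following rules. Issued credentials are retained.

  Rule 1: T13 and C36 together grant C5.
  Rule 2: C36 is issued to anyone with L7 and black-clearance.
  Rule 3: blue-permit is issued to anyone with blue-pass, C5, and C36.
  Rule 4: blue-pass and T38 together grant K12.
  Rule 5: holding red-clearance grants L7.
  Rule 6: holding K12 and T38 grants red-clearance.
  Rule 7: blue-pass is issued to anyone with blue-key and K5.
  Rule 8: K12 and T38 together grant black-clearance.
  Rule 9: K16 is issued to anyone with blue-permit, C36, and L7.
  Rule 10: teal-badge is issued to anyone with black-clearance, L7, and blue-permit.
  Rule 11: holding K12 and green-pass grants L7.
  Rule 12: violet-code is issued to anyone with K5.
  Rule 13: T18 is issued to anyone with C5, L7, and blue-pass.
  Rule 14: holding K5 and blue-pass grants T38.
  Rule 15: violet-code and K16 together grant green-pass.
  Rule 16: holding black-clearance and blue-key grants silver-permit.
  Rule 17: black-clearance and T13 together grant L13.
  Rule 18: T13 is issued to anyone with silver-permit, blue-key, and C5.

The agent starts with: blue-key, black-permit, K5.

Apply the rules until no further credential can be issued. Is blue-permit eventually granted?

blue-permit would need blue-pass, C5, and C36 (Rule 3), but C5 is never granted.

No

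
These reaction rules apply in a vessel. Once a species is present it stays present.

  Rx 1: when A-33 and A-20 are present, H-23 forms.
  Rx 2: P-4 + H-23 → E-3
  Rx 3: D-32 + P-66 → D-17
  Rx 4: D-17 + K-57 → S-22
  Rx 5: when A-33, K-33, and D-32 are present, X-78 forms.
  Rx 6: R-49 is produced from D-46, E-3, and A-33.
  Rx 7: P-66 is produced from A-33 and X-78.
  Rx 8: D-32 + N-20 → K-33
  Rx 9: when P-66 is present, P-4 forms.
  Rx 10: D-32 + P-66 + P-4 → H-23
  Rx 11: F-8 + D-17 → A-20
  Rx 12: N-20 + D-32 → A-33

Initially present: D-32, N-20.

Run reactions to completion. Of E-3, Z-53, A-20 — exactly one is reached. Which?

E-3

N-20 and D-32 present → A-33 forms (Rx 12).
D-32 and N-20 present → K-33 forms (Rx 8).
A-33, K-33, and D-32 present → X-78 forms (Rx 5).
A-33 and X-78 present → P-66 forms (Rx 7).
P-66 present → P-4 forms (Rx 9).
D-32, P-66, and P-4 present → H-23 forms (Rx 10).
P-4 and H-23 present → E-3 forms (Rx 2).
A-20 would need F-8 and D-17 (Rx 11), but F-8 never forms. No rule produces Z-53, and it is not given.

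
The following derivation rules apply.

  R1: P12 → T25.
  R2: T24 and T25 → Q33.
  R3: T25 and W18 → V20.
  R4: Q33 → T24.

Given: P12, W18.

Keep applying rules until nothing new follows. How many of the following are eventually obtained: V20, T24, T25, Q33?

P12 holds, so T25 follows (R1).
T25 and W18 hold, so V20 follows (R3).
V20: reached.
T24 would need Q33 (R4), but Q33 is never established.
T25: reached.
Q33 would need T24 and T25 (R2), but T24 is never established.
Reached: V20 and T25 — 2 of the 4.

2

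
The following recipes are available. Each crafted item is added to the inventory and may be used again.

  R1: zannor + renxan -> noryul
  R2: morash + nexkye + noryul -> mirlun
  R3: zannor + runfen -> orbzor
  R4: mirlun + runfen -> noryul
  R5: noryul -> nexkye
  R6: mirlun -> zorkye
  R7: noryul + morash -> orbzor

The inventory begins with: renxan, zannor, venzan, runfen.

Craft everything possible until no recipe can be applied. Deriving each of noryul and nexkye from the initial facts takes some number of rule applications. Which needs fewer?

noryul: Using R1, zannor and renxan make noryul. [1 rule application]
nexkye: Using R1, zannor and renxan make noryul. Using R5, noryul makes nexkye. [2 rule applications]
noryul needs fewer.

noryul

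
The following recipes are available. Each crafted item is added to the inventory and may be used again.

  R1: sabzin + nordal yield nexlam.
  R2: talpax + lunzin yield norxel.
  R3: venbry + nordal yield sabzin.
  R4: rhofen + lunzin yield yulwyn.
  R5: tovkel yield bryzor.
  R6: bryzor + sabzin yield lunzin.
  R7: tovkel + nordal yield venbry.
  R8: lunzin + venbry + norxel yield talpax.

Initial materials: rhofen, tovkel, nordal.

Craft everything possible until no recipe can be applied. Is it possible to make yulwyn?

Yes

tovkel + nordal → venbry (R7).
Using R5, tovkel makes bryzor.
venbry + nordal → sabzin (R3).
bryzor + sabzin → lunzin (R6).
rhofen + lunzin → yulwyn (R4).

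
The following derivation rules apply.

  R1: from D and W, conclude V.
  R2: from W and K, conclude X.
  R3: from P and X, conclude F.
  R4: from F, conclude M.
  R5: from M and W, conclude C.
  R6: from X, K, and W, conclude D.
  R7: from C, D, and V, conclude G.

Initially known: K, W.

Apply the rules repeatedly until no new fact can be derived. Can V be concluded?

Yes

From W and K, R2 gives X.
X, K, and W hold, so D follows (R6).
D and W hold, so V follows (R1).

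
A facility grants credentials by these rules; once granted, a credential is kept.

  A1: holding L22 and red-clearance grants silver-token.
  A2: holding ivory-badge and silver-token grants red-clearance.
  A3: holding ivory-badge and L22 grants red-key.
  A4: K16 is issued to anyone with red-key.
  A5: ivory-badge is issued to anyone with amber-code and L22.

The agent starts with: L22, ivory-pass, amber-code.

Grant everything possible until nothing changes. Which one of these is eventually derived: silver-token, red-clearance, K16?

K16

Holding amber-code and L22 grants ivory-badge (A5).
Holding ivory-badge and L22 grants red-key (A3).
Holding red-key grants K16 (A4).
red-clearance would need ivory-badge and silver-token (A2), but silver-token is never granted. silver-token would need L22 and red-clearance (A1), but red-clearance is never granted.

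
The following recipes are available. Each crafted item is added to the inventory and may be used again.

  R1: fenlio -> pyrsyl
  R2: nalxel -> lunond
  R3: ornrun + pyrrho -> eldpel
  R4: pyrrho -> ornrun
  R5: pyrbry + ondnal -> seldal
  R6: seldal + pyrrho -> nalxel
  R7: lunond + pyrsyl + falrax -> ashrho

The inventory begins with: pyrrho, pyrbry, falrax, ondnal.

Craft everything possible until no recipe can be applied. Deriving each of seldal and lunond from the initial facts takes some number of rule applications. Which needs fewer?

seldal

seldal: pyrbry + ondnal -> seldal (R5). [1 rule application]
lunond: pyrbry + ondnal -> seldal (R5). seldal + pyrrho -> nalxel (R6). Using R2, nalxel makes lunond. [3 rule applications]
seldal needs fewer.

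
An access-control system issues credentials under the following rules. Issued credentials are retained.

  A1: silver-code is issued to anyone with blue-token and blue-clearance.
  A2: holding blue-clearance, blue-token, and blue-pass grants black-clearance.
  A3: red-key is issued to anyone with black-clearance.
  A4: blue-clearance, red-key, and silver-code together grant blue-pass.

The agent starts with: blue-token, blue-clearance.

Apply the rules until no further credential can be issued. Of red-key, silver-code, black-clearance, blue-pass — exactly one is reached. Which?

Holding blue-token and blue-clearance grants silver-code (A1).
red-key would need black-clearance (A3), but black-clearance is never granted. blue-pass would need blue-clearance, red-key, and silver-code (A4), but red-key is never granted. black-clearance would need blue-clearance, blue-token, and blue-pass (A2), but blue-pass is never granted.

silver-code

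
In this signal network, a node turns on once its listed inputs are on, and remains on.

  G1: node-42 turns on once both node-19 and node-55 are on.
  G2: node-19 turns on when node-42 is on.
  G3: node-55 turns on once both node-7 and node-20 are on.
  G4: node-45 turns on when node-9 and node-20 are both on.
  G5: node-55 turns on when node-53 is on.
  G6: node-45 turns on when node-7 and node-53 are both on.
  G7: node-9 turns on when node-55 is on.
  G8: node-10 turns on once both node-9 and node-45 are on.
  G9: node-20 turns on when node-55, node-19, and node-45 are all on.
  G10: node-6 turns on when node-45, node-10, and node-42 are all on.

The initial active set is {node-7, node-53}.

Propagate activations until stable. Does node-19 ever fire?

node-19 would need node-42 (G2), but node-42 never turns on.

No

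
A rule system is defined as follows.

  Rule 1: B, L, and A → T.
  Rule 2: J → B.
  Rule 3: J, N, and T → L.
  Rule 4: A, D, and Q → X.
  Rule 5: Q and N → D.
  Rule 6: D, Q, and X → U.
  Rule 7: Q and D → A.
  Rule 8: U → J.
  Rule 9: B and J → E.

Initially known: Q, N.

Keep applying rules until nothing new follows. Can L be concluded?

L would need J, N, and T (Rule 3), but T is never established.

No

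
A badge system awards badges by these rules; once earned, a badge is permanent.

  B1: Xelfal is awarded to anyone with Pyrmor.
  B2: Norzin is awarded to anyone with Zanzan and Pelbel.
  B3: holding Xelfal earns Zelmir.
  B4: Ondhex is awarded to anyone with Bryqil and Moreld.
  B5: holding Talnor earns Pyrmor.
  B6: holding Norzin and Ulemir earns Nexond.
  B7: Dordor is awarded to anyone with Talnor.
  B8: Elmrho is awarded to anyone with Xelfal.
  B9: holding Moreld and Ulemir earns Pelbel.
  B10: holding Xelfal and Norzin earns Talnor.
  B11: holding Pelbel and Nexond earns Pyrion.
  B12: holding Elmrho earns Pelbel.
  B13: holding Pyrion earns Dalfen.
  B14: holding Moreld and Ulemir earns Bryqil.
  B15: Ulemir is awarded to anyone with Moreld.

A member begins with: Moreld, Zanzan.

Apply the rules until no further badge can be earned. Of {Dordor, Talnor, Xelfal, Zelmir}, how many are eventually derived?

Dordor would need Talnor (B7), but Talnor is never earned.
Talnor would need Xelfal and Norzin (B10), but Xelfal is never earned.
Xelfal would need Pyrmor (B1), but Pyrmor is never earned.
Zelmir would need Xelfal (B3), but Xelfal is never earned.
None of the 4 are reached.

0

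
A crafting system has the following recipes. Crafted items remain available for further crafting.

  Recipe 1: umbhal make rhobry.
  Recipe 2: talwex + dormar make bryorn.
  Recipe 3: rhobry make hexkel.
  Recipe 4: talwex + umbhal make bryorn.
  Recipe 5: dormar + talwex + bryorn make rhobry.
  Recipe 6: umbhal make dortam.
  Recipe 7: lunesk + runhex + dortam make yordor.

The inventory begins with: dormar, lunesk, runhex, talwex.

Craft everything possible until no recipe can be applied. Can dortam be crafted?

dortam would need umbhal (Recipe 6), but umbhal is never obtained.

No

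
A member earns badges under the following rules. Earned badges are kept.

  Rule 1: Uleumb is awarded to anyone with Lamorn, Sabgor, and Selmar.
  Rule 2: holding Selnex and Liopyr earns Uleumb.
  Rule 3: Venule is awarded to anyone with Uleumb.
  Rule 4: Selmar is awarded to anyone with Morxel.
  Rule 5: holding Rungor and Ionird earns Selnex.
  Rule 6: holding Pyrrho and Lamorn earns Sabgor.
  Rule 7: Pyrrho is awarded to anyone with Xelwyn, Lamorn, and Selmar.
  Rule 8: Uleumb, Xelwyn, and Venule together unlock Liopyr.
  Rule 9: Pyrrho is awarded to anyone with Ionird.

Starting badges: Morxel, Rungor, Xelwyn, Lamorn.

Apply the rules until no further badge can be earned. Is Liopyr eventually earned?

With Morxel, Selmar is earned (Rule 4).
With Xelwyn, Lamorn, and Selmar, Pyrrho is earned (Rule 7).
With Pyrrho and Lamorn, Sabgor is earned (Rule 6).
With Lamorn, Sabgor, and Selmar, Uleumb is earned (Rule 1).
With Uleumb, Venule is earned (Rule 3).
With Uleumb, Xelwyn, and Venule, Liopyr is earned (Rule 8).

Yes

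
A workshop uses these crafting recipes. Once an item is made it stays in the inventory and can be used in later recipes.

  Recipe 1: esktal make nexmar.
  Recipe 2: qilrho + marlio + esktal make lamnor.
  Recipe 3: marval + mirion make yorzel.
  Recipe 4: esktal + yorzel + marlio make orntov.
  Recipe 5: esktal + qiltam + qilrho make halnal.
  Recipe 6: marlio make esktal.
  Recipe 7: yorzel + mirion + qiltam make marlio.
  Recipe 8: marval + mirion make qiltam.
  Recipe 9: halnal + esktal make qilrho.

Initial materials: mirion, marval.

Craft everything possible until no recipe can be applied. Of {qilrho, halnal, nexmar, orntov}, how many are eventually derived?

Using Recipe 8, marval and mirion make qiltam.
Using Recipe 3, marval and mirion make yorzel.
Using Recipe 7, yorzel, mirion, and qiltam make marlio.
Using Recipe 6, marlio makes esktal.
Using Recipe 4, esktal, yorzel, and marlio make orntov.
Using Recipe 1, esktal makes nexmar.
qilrho would need halnal and esktal (Recipe 9), but halnal is never obtained.
halnal would need esktal, qiltam, and qilrho (Recipe 5), but qilrho is never obtained.
nexmar: reached.
orntov: reached.
Reached: nexmar and orntov — 2 of the 4.

2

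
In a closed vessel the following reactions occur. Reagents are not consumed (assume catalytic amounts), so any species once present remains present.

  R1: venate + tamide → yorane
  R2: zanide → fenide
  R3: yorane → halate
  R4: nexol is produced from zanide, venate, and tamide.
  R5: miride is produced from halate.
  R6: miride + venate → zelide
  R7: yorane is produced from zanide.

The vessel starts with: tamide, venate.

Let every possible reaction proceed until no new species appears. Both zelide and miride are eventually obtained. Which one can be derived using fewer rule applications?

miride: venate and tamide present → yorane forms (R1). yorane present → halate forms (R3). halate present → miride forms (R5). [3 rule applications]
zelide: venate and tamide present → yorane forms (R1). yorane present → halate forms (R3). halate present → miride forms (R5). miride and venate present → zelide forms (R6). [4 rule applications]
miride needs fewer.

miride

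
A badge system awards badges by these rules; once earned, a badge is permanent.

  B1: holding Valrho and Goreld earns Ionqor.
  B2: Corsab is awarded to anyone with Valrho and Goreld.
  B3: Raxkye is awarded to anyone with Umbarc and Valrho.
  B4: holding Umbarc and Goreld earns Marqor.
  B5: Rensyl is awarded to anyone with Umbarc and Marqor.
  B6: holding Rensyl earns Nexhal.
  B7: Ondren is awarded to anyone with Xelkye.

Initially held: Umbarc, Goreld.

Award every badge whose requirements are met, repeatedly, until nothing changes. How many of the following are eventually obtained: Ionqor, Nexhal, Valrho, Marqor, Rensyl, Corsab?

3

With Umbarc and Goreld, Marqor is earned (B4).
With Umbarc and Marqor, Rensyl is earned (B5).
With Rensyl, Nexhal is earned (B6).
Ionqor would need Valrho and Goreld (B1), but Valrho is never earned.
Nexhal: reached.
No rule produces Valrho, and it is not given.
Marqor: reached.
Rensyl: reached.
Corsab would need Valrho and Goreld (B2), but Valrho is never earned.
Reached: Nexhal, Marqor, and Rensyl — 3 of the 6.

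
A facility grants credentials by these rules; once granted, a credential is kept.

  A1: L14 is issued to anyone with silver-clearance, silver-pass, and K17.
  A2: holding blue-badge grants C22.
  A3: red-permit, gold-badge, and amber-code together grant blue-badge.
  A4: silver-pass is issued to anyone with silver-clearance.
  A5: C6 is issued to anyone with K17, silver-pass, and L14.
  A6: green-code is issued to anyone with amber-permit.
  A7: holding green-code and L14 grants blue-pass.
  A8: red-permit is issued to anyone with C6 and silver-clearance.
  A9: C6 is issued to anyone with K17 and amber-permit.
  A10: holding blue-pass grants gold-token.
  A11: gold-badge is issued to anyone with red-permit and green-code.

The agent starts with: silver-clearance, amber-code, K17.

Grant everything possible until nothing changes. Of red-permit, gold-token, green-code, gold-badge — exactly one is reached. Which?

Holding silver-clearance grants silver-pass (A4).
Holding silver-clearance, silver-pass, and K17 grants L14 (A1).
Holding K17, silver-pass, and L14 grants C6 (A5).
Holding C6 and silver-clearance grants red-permit (A8).
gold-badge would need red-permit and green-code (A11), but green-code is never granted. gold-token would need blue-pass (A10), but blue-pass is never granted. green-code would need amber-permit (A6), but amber-permit is never granted.

red-permit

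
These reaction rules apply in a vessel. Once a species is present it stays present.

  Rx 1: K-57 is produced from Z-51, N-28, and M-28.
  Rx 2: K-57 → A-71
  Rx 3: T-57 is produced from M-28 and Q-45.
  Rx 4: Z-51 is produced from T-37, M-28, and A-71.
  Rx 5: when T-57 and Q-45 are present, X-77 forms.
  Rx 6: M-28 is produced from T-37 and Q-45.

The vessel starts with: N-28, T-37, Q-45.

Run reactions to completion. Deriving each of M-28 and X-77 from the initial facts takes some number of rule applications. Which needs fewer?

M-28: T-37 and Q-45 present → M-28 forms (Rx 6). [1 rule application]
X-77: T-37 and Q-45 present → M-28 forms (Rx 6). M-28 and Q-45 present → T-57 forms (Rx 3). T-57 and Q-45 present → X-77 forms (Rx 5). [3 rule applications]
M-28 needs fewer.

M-28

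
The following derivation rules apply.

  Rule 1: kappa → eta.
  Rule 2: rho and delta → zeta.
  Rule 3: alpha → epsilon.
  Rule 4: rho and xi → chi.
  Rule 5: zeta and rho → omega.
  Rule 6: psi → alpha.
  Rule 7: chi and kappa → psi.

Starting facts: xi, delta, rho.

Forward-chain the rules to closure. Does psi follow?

psi would need chi and kappa (Rule 7), but kappa is never established.

No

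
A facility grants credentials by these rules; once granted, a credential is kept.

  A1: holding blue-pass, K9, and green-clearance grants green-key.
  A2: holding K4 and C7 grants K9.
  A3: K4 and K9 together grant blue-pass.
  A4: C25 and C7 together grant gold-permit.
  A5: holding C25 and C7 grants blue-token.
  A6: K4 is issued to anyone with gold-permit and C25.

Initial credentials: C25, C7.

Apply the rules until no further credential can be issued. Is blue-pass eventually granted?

Yes

Holding C25 and C7 grants gold-permit (A4).
Holding gold-permit and C25 grants K4 (A6).
Holding K4 and C7 grants K9 (A2).
Holding K4 and K9 grants blue-pass (A3).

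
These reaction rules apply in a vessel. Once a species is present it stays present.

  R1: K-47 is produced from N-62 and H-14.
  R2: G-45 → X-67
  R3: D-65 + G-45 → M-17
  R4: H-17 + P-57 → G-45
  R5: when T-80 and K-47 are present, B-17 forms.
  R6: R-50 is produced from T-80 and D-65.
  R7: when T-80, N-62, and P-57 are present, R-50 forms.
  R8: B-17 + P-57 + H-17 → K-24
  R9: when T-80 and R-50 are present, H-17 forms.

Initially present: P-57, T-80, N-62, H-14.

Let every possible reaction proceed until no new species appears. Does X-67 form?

Yes

T-80, N-62, and P-57 present → R-50 forms (R7).
T-80 and R-50 present → H-17 forms (R9).
H-17 and P-57 present → G-45 forms (R4).
G-45 present → X-67 forms (R2).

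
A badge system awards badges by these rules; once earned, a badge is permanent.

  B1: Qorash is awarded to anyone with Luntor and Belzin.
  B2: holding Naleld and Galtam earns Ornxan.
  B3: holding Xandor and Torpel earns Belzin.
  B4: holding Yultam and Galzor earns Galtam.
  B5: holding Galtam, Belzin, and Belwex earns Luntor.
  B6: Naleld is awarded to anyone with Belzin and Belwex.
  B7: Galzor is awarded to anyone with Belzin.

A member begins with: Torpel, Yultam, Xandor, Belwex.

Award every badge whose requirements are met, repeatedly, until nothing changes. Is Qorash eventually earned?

Yes

With Xandor and Torpel, Belzin is earned (B3).
With Belzin, Galzor is earned (B7).
With Yultam and Galzor, Galtam is earned (B4).
With Galtam, Belzin, and Belwex, Luntor is earned (B5).
With Luntor and Belzin, Qorash is earned (B1).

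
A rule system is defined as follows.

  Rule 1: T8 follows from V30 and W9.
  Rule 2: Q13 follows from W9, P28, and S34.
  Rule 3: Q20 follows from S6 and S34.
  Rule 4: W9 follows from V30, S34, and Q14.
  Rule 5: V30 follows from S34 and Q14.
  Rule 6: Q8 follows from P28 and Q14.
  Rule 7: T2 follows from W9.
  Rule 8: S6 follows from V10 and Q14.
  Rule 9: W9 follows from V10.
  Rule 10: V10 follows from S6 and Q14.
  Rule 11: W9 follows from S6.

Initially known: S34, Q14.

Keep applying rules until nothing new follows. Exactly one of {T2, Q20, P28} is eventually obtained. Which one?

T2

From S34 and Q14, Rule 5 gives V30.
From V30, S34, and Q14, Rule 4 gives W9.
From W9, Rule 7 gives T2.
Q20 would need S6 and S34 (Rule 3), but S6 is never established. No rule produces P28, and it is not given.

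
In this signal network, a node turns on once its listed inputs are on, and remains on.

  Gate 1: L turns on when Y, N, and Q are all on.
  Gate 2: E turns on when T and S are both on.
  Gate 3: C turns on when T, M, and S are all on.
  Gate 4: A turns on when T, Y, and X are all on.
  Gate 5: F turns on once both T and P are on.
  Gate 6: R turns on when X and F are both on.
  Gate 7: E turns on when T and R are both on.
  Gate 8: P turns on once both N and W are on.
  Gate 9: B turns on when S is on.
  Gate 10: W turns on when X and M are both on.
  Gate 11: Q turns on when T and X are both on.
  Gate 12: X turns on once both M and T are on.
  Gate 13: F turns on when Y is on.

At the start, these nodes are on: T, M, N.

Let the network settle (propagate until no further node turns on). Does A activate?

A would need T, Y, and X (Gate 4), but Y never turns on.

No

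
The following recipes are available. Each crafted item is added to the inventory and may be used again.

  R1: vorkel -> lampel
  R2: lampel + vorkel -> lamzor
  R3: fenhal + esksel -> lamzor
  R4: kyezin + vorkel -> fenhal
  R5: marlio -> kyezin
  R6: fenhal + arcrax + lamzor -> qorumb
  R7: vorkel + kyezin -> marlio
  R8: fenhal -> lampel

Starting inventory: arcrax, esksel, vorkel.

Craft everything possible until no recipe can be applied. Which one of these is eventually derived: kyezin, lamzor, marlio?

lamzor

vorkel -> lampel (R1).
Using R2, lampel and vorkel make lamzor.
marlio would need vorkel and kyezin (R7), but kyezin is never obtained. kyezin would need marlio (R5), but marlio is never obtained.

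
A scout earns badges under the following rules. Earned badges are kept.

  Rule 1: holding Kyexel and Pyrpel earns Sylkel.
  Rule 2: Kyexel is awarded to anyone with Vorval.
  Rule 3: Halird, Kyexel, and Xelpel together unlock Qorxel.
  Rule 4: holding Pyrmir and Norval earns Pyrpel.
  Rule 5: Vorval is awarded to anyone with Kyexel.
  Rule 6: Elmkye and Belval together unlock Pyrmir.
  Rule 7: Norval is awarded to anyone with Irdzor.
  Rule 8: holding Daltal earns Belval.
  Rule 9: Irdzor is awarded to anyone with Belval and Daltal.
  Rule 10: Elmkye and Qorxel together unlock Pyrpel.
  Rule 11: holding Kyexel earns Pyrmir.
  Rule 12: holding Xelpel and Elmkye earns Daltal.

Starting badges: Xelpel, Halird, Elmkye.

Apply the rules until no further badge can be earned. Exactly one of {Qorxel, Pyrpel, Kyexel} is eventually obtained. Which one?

With Xelpel and Elmkye, Daltal is earned (Rule 12).
With Daltal, Belval is earned (Rule 8).
With Belval and Daltal, Irdzor is earned (Rule 9).
With Elmkye and Belval, Pyrmir is earned (Rule 6).
With Irdzor, Norval is earned (Rule 7).
With Pyrmir and Norval, Pyrpel is earned (Rule 4).
Qorxel would need Halird, Kyexel, and Xelpel (Rule 3), but Kyexel is never earned. Kyexel would need Vorval (Rule 2), but Vorval is never earned.

Pyrpel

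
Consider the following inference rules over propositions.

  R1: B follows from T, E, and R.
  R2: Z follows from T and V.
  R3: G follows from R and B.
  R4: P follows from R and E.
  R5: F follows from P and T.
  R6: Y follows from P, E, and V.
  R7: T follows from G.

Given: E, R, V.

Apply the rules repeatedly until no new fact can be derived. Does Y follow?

Yes

From R and E, R4 gives P.
P, E, and V hold, so Y follows (R6).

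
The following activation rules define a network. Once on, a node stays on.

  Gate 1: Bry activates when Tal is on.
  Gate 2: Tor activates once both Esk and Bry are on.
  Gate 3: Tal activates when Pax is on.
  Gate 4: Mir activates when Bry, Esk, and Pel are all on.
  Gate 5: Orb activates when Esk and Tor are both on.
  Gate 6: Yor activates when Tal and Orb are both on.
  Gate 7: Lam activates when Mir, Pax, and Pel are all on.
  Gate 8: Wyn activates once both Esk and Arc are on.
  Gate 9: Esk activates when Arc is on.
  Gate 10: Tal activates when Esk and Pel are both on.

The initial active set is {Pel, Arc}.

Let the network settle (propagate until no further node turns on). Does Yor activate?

Gate 9: Arc on → Esk on.
Gate 10: Esk and Pel on → Tal on.
Tal is on, so Bry activates (Gate 1).
Esk and Bry are on, so Tor activates (Gate 2).
Esk and Tor are on, so Orb activates (Gate 5).
Gate 6: Tal and Orb on → Yor on.

Yes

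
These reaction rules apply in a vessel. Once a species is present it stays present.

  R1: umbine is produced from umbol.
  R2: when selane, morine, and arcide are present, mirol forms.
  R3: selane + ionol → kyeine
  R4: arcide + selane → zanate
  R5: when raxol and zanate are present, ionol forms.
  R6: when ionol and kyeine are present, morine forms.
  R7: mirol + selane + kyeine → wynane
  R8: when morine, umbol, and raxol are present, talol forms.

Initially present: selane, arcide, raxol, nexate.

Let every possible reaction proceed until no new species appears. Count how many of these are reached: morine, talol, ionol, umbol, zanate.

arcide and selane present → zanate forms (R4).
raxol and zanate present → ionol forms (R5).
selane and ionol present → kyeine forms (R3).
ionol and kyeine present → morine forms (R6).
morine: reached.
talol would need morine, umbol, and raxol (R8), but umbol never forms.
ionol: reached.
No rule produces umbol, and it is not given.
zanate: reached.
Reached: morine, ionol, and zanate — 3 of the 5.

3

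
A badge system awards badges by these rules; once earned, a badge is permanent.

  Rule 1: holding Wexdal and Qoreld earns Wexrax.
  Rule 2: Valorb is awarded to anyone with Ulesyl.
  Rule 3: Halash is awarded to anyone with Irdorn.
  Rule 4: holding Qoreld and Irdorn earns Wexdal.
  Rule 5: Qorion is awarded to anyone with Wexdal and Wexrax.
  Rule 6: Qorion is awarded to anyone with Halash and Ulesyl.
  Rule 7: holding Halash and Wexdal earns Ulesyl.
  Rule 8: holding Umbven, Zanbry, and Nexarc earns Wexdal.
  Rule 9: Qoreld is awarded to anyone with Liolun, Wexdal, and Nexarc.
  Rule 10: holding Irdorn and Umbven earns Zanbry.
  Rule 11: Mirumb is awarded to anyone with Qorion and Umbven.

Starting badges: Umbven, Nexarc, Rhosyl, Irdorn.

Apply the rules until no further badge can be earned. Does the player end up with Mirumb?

Yes

With Irdorn and Umbven, Zanbry is earned (Rule 10).
With Irdorn, Halash is earned (Rule 3).
With Umbven, Zanbry, and Nexarc, Wexdal is earned (Rule 8).
With Halash and Wexdal, Ulesyl is earned (Rule 7).
With Halash and Ulesyl, Qorion is earned (Rule 6).
With Qorion and Umbven, Mirumb is earned (Rule 11).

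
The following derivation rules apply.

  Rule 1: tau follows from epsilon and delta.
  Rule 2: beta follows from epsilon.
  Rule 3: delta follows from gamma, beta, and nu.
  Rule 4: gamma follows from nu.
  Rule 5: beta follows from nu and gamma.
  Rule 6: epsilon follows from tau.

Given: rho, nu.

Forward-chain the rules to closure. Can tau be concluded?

tau would need epsilon and delta (Rule 1), but epsilon is never established.

No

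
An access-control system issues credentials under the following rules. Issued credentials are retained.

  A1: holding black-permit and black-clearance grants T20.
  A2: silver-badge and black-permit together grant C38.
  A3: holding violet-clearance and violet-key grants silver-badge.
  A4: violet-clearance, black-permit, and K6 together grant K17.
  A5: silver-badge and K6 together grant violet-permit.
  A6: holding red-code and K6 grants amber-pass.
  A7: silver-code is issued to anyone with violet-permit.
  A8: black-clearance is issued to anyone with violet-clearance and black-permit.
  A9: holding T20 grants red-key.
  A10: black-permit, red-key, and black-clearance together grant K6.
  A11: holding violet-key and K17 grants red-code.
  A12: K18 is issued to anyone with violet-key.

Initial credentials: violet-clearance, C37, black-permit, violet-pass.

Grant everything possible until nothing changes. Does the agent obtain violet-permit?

violet-permit would need silver-badge and K6 (A5), but silver-badge is never granted.

No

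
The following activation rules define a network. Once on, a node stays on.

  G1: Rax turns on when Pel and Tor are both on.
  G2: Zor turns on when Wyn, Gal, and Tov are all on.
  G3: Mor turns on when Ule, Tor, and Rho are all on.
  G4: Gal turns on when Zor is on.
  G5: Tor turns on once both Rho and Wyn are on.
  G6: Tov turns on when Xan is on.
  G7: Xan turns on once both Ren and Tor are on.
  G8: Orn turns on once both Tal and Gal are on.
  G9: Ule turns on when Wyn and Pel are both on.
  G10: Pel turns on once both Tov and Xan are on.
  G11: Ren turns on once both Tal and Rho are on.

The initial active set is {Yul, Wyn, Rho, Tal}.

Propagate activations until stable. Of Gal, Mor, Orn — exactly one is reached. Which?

Mor

G11: Tal and Rho on → Ren on.
Rho and Wyn are on, so Tor turns on (G5).
G7: Ren and Tor on → Xan on.
Xan is on, so Tov turns on (G6).
G10: Tov and Xan on → Pel on.
Wyn and Pel are on, so Ule turns on (G9).
Ule, Tor, and Rho are on, so Mor turns on (G3).
Orn would need Tal and Gal (G8), but Gal never turns on. Gal would need Zor (G4), but Zor never turns on.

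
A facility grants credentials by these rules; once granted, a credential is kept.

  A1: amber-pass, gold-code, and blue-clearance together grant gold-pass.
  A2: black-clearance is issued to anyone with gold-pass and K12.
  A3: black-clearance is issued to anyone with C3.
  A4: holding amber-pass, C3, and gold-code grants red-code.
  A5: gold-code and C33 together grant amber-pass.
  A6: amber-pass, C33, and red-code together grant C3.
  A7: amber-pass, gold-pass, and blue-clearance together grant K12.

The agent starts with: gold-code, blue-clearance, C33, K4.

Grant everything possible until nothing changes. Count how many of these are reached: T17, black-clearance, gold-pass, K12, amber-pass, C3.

Holding gold-code and C33 grants amber-pass (A5).
Holding amber-pass, gold-code, and blue-clearance grants gold-pass (A1).
Holding amber-pass, gold-pass, and blue-clearance grants K12 (A7).
Holding gold-pass and K12 grants black-clearance (A2).
No rule produces T17, and it is not given.
black-clearance: reached.
gold-pass: reached.
K12: reached.
amber-pass: reached.
C3 would need amber-pass, C33, and red-code (A6), but red-code is never granted.
Reached: black-clearance, gold-pass, K12, and amber-pass — 4 of the 6.

4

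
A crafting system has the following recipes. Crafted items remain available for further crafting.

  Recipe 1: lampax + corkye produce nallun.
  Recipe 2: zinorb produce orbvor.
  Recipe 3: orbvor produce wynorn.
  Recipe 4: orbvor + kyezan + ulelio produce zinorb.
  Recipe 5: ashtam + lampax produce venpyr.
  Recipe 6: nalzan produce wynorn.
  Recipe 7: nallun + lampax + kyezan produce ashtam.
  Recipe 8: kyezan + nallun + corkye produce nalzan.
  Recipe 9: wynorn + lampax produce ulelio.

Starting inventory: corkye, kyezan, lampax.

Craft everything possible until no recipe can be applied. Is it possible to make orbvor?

No

orbvor would need zinorb (Recipe 2), but zinorb is never obtained.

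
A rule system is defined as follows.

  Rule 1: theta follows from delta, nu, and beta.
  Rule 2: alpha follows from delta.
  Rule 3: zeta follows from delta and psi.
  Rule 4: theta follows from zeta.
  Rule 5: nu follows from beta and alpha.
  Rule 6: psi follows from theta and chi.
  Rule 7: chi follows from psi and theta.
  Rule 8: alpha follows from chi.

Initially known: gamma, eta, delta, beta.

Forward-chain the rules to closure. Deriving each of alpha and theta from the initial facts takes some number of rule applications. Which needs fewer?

alpha

alpha: delta holds, so alpha follows (Rule 2). [1 rule application]
theta: From delta, Rule 2 gives alpha. From beta and alpha, Rule 5 gives nu. From delta, nu, and beta, Rule 1 gives theta. [3 rule applications]
alpha needs fewer.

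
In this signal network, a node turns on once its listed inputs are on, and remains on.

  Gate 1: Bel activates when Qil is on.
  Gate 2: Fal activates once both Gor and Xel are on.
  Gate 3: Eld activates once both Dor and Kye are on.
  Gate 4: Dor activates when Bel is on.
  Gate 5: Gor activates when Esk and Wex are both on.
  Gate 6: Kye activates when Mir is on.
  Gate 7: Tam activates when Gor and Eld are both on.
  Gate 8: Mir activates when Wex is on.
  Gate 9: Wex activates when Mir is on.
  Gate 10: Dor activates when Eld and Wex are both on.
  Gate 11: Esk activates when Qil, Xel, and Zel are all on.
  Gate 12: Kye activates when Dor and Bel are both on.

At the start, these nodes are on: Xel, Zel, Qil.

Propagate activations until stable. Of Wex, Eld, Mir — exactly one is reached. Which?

Qil is on, so Bel activates (Gate 1).
Bel is on, so Dor activates (Gate 4).
Gate 12: Dor and Bel on → Kye on.
Dor and Kye are on, so Eld activates (Gate 3).
Wex would need Mir (Gate 9), but Mir never turns on. Mir would need Wex (Gate 8), but Wex never turns on.

Eld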